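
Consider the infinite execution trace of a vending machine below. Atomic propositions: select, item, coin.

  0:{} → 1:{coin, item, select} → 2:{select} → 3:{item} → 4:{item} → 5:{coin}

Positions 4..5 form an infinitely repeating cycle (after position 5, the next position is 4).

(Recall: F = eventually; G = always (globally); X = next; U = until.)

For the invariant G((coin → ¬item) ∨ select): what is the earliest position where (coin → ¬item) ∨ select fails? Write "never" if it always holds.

(coin → ¬item) ∨ select holds at every position 0..5, and those are all the positions the trace ever visits, so the invariant G((coin → ¬item) ∨ select) is never violated.

never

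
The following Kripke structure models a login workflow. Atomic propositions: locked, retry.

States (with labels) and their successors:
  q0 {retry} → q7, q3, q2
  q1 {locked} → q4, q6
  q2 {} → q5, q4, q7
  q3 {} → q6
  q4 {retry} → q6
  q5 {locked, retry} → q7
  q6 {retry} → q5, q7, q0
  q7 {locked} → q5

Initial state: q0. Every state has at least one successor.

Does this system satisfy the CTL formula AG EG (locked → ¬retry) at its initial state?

No

States satisfying EG (locked → ¬retry): {q0, q1, q2, q3, q4, q6}.
States satisfying AG EG (locked → ¬retry): ∅.
q5 is reachable from q0 and violates EG (locked → ¬retry), so AG fails at q0.
q0 ∉ Sat(AG EG (locked → ¬retry)).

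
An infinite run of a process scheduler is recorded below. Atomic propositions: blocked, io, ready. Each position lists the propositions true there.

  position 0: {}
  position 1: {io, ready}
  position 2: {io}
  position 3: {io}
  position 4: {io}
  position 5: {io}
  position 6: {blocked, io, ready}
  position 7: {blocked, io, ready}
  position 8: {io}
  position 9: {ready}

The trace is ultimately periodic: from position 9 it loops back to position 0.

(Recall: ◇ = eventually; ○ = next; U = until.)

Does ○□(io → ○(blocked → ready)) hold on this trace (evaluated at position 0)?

The position after 0 is 1; □(io → ○(blocked → ready)) is true there.

Yes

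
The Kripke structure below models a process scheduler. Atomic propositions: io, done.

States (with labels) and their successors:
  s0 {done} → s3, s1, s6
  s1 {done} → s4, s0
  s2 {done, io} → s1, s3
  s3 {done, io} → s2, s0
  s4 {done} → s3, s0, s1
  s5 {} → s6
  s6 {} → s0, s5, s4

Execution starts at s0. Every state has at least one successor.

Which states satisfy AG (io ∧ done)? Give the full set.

States satisfying io ∧ done: {s2, s3}.
States satisfying AG (io ∧ done): ∅.

none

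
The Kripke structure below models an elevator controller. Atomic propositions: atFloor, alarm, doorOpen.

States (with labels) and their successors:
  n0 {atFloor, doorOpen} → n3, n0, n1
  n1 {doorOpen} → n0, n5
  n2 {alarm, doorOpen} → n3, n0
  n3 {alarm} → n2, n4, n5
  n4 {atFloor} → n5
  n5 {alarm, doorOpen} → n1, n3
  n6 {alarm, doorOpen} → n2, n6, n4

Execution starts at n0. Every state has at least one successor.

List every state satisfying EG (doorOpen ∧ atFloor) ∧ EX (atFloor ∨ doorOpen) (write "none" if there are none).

States satisfying doorOpen ∧ atFloor: {n0}.
States satisfying EG (doorOpen ∧ atFloor): {n0}.
States satisfying atFloor ∨ doorOpen: {n0, n1, n2, n4, n5, n6}.
States satisfying EX (atFloor ∨ doorOpen): {n0, n1, n2, n3, n4, n5, n6}.
States satisfying EG (doorOpen ∧ atFloor) ∧ EX (atFloor ∨ doorOpen): {n0}.

{n0}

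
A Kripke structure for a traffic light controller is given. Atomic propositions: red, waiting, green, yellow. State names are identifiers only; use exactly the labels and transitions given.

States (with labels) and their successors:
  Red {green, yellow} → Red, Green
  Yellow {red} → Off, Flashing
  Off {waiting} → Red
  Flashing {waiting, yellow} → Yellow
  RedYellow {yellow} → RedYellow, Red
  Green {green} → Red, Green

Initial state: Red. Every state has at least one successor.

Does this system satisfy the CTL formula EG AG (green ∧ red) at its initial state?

Does not hold

States satisfying AG (green ∧ red): ∅.
States satisfying EG AG (green ∧ red): ∅.
No suitable path/successor from Red witnesses the formula.
Red ∉ Sat(EG AG (green ∧ red)).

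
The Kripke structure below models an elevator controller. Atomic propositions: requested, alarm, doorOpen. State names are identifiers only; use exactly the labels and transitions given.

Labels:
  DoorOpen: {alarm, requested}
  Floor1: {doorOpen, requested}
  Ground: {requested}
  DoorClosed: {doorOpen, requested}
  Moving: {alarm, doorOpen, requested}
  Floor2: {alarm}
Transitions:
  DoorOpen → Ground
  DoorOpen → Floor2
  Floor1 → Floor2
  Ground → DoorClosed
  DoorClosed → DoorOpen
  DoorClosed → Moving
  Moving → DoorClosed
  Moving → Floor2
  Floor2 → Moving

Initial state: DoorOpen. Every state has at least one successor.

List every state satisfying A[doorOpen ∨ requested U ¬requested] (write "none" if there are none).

{Floor1, Floor2}

States satisfying doorOpen ∨ requested: {DoorOpen, Floor1, Ground, DoorClosed, Moving}.
States satisfying ¬requested: {Floor2}.
States satisfying A[doorOpen ∨ requested U ¬requested]: {Floor1, Floor2}.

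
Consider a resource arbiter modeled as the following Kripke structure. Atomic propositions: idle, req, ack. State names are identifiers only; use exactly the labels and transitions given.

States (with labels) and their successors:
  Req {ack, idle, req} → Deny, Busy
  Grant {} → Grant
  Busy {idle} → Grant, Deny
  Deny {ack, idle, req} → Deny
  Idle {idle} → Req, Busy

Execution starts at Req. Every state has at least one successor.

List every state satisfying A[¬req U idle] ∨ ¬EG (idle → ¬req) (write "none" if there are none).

States satisfying ¬req: {Grant, Busy, Idle}.
States satisfying idle: {Req, Busy, Deny, Idle}.
States satisfying A[¬req U idle]: {Req, Busy, Deny, Idle}.
States satisfying idle → ¬req: {Grant, Busy, Idle}.
States satisfying EG (idle → ¬req): {Grant, Busy, Idle}.
States satisfying ¬EG (idle → ¬req): {Req, Deny}.
States satisfying A[¬req U idle] ∨ ¬EG (idle → ¬req): {Req, Busy, Deny, Idle}.

{Req, Busy, Deny, Idle}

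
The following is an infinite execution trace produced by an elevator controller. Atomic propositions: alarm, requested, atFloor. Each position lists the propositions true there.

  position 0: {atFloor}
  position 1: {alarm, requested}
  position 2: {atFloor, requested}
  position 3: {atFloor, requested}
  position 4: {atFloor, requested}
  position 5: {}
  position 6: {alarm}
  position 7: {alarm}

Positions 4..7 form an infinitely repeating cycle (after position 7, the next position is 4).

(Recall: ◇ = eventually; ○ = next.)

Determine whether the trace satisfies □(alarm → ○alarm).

Does not hold

alarm → ○alarm must hold at every position from 0 onward. It fails at position 1, so □(alarm → ○alarm) is false.
Positions where alarm holds: 1, 6, 7.
Check ○alarm at each: 1→fails, 6→ok, 7→fails.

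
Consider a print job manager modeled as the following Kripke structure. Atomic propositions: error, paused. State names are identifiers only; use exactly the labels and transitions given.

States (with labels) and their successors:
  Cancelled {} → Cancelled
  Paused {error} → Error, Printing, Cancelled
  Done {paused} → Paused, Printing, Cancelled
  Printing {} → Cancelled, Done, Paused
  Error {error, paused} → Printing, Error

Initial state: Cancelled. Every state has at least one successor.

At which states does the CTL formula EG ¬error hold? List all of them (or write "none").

{Cancelled, Done, Printing}

States satisfying ¬error: {Cancelled, Done, Printing}.
States satisfying EG ¬error: {Cancelled, Done, Printing}.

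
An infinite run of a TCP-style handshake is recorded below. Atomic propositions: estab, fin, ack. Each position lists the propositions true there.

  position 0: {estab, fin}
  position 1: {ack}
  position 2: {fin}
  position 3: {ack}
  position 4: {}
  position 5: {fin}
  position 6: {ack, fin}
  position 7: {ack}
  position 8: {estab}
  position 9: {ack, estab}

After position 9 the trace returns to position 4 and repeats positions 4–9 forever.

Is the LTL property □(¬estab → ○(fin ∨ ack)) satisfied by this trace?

Does not hold

¬estab → ○(fin ∨ ack) must hold at every position from 0 onward. It fails at position 3, so □(¬estab → ○(fin ∨ ack)) is false.
Positions where ¬estab holds: 1, 2, 3, 4, 5, 6, 7.
Check ○(fin ∨ ack) at each: 1→ok, 2→ok, 3→fails, 4→ok, 5→ok, 6→ok, 7→fails.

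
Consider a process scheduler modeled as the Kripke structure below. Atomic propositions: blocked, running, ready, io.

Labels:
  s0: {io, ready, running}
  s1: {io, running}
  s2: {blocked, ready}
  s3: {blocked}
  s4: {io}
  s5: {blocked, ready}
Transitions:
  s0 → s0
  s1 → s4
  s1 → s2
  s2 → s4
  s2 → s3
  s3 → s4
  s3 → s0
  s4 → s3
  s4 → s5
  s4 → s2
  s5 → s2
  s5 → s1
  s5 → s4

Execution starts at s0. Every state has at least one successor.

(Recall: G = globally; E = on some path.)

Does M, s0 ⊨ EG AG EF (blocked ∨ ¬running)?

States satisfying AG EF (blocked ∨ ¬running): ∅.
States satisfying EG AG EF (blocked ∨ ¬running): ∅.
No suitable path/successor from s0 witnesses the formula.
s0 ∉ Sat(EG AG EF (blocked ∨ ¬running)).

No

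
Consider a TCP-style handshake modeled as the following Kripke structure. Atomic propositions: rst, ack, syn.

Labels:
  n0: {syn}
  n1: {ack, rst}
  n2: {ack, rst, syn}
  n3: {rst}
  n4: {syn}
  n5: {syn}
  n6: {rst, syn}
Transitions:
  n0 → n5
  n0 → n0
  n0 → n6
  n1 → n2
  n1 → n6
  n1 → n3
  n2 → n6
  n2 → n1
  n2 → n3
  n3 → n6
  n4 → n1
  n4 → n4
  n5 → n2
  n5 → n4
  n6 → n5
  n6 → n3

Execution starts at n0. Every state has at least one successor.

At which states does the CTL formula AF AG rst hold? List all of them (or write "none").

States satisfying AG rst: ∅.
States satisfying AF AG rst: ∅.

none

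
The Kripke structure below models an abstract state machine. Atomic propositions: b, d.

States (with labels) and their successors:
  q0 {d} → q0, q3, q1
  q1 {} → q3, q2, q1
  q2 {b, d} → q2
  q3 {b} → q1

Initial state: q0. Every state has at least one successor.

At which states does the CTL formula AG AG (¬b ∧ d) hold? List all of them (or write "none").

none

States satisfying AG (¬b ∧ d): ∅.
States satisfying AG AG (¬b ∧ d): ∅.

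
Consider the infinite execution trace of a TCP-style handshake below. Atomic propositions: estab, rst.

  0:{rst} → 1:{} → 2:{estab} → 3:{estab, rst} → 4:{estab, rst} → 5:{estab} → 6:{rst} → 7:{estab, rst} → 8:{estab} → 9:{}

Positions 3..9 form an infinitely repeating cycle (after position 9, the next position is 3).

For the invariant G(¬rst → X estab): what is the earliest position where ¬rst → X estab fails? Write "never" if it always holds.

5

Check ¬rst → X estab at each position in order: 0 ✓, 1 ✓, 2 ✓, 3 ✓, 4 ✓.
At position 5 the labels are {estab} and the next position 6 has {rst}, so ¬rst → X estab is false there. This is the first violation.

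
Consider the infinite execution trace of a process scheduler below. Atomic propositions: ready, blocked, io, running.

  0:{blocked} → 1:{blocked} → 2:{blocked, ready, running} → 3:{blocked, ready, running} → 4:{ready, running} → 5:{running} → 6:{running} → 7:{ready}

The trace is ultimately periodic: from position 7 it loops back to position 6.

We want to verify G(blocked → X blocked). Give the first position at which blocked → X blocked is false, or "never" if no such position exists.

3

Check blocked → X blocked at each position in order: 0 ✓, 1 ✓, 2 ✓.
At position 3 the labels are {blocked, ready, running} and the next position 4 has {ready, running}, so blocked → X blocked is false there. This is the first violation.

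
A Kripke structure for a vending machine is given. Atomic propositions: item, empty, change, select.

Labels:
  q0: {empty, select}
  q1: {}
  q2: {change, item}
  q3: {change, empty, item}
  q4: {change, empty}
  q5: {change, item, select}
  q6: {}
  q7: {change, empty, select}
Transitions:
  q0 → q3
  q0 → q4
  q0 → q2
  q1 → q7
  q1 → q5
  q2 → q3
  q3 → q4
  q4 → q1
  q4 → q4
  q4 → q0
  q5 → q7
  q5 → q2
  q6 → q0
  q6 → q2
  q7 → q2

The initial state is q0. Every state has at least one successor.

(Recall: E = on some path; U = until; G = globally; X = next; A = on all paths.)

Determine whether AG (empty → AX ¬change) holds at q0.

States satisfying empty → AX ¬change: {q1, q2, q5, q6}.
States satisfying AG (empty → AX ¬change): ∅.
q0 is reachable from q0 and violates empty → AX ¬change, so AG fails at q0.
q0 ∉ Sat(AG (empty → AX ¬change)).

Violated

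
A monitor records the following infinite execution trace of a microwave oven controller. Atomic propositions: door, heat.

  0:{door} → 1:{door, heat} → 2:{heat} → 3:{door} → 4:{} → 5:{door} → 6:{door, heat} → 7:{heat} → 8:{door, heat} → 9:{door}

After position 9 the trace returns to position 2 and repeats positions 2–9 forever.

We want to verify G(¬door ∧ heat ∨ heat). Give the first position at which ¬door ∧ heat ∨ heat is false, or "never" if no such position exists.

At position 0 the labels are {door}, so ¬door ∧ heat ∨ heat is false there. This is the first violation.

0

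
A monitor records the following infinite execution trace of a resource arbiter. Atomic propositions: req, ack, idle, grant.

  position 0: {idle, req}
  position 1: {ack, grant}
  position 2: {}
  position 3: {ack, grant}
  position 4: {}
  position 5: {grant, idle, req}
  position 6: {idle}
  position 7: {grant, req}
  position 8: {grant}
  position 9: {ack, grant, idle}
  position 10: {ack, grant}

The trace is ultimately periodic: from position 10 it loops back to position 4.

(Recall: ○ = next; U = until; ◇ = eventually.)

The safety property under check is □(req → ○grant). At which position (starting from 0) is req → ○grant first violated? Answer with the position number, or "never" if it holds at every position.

Check req → ○grant at each position in order: 0 ✓, 1 ✓, 2 ✓, 3 ✓, 4 ✓.
At position 5 the labels are {grant, idle, req} and the next position 6 has {idle}, so req → ○grant is false there. This is the first violation.

5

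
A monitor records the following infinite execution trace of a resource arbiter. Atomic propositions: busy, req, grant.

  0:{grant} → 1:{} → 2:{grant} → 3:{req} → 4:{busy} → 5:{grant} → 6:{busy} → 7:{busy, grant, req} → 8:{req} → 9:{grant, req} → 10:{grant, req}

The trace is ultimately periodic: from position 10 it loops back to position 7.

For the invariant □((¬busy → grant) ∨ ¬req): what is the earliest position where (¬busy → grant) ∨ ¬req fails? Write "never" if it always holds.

3

Check (¬busy → grant) ∨ ¬req at each position in order: 0 ✓, 1 ✓, 2 ✓.
At position 3 the labels are {req}, so (¬busy → grant) ∨ ¬req is false there. This is the first violation.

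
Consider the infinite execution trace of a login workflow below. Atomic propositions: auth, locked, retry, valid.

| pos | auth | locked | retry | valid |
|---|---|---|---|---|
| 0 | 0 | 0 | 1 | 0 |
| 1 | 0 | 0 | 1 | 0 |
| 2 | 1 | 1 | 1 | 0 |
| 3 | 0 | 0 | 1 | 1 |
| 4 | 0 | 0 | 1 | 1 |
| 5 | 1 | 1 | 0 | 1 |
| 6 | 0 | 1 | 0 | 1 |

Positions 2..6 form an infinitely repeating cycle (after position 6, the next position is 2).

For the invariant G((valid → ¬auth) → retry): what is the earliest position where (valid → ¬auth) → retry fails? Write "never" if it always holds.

6

Check (valid → ¬auth) → retry at each position in order: 0 ✓, 1 ✓, 2 ✓, 3 ✓, 4 ✓, 5 ✓.
At position 6 the labels are {locked, valid}, so (valid → ¬auth) → retry is false there. This is the first violation.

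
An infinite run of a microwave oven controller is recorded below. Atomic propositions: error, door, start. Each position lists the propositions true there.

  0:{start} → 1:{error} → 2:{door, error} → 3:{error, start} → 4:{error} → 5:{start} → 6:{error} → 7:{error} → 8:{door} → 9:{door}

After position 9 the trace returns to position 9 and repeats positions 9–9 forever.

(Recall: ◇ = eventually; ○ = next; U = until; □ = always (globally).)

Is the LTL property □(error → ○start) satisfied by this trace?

No

error → ○start must hold at every position from 0 onward. It fails at position 1, so □(error → ○start) is false.
Positions where error holds: 1, 2, 3, 4, 6, 7.
Check ○start at each: 1→fails, 2→ok, 3→fails, 4→ok, 6→fails, 7→fails.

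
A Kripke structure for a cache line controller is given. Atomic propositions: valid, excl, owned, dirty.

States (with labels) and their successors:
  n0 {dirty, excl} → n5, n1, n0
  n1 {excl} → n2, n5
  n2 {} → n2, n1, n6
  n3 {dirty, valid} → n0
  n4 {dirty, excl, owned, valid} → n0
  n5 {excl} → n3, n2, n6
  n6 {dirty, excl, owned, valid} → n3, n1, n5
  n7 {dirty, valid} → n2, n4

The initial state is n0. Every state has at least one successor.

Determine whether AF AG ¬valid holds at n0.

Does not hold

States satisfying AG ¬valid: ∅.
States satisfying AF AG ¬valid: ∅.
There is a path from n0 along which AG ¬valid never holds.
n0 ∉ Sat(AF AG ¬valid).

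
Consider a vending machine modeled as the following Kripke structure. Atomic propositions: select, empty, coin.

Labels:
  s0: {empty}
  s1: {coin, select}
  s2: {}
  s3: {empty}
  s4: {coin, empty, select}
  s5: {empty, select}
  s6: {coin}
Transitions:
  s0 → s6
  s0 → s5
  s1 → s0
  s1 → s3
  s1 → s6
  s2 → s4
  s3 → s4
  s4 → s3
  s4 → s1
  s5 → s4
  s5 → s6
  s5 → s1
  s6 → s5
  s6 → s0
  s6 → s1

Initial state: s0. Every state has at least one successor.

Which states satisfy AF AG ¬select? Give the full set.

none

States satisfying AG ¬select: ∅.
States satisfying AF AG ¬select: ∅.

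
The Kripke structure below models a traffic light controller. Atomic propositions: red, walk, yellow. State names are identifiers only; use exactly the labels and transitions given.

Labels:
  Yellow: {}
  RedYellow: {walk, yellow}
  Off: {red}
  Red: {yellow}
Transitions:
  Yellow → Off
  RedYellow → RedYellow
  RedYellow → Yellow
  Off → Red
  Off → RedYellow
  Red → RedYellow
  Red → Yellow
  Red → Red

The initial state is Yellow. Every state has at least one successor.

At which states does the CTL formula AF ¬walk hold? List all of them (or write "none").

States satisfying ¬walk: {Yellow, Off, Red}.
States satisfying AF ¬walk: {Yellow, Off, Red}.

{Yellow, Off, Red}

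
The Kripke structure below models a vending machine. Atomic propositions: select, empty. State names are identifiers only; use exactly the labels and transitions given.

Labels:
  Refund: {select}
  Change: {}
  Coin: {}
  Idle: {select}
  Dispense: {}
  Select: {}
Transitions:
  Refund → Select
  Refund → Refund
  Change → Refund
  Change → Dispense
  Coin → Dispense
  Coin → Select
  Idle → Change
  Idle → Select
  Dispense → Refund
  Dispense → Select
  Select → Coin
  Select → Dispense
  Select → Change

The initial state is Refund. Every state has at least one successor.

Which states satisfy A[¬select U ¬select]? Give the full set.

States satisfying ¬select: {Change, Coin, Dispense, Select}.
States satisfying A[¬select U ¬select]: {Change, Coin, Dispense, Select}.

{Change, Coin, Dispense, Select}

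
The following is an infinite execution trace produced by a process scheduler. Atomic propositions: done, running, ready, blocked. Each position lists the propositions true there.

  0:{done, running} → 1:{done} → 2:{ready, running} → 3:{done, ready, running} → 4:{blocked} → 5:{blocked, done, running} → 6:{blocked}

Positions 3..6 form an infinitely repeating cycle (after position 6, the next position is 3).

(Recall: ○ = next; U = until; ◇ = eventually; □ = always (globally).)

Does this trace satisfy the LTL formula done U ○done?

Satisfied

Walking from position 0: ○done first holds at position 0, and done holds at every earlier position along the way, so done U ○done holds.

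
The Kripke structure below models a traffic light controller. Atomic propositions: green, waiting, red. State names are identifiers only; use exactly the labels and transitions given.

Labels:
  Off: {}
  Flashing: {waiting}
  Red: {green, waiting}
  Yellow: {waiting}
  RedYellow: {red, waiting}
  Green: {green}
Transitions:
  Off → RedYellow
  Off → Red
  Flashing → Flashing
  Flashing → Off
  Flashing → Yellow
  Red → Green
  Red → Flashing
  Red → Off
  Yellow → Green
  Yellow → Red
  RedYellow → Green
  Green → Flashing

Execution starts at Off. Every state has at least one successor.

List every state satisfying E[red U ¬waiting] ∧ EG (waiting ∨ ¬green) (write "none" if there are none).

{Off}

States satisfying red: {RedYellow}.
States satisfying ¬waiting: {Off, Green}.
States satisfying E[red U ¬waiting]: {Off, RedYellow, Green}.
States satisfying waiting ∨ ¬green: {Off, Flashing, Red, Yellow, RedYellow}.
States satisfying EG (waiting ∨ ¬green): {Off, Flashing, Red, Yellow}.
States satisfying E[red U ¬waiting] ∧ EG (waiting ∨ ¬green): {Off}.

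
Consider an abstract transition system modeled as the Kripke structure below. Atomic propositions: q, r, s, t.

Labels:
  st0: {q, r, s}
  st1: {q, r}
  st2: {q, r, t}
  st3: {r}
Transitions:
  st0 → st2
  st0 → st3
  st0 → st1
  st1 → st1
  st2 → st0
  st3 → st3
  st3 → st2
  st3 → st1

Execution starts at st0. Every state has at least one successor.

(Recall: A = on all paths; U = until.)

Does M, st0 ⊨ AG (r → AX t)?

States satisfying r → AX t: ∅.
States satisfying AG (r → AX t): ∅.
st0 is reachable from st0 and violates r → AX t, so AG fails at st0.
st0 ∉ Sat(AG (r → AX t)).

Violated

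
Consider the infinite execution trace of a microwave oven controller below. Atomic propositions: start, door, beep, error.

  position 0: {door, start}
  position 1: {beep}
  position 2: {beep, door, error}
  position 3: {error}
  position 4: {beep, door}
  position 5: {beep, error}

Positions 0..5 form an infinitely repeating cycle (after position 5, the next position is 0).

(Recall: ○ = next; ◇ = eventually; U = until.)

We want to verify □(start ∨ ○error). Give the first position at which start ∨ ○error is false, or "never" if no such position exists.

3

Check start ∨ ○error at each position in order: 0 ✓, 1 ✓, 2 ✓.
At position 3 the labels are {error} and the next position 4 has {beep, door}, so start ∨ ○error is false there. This is the first violation.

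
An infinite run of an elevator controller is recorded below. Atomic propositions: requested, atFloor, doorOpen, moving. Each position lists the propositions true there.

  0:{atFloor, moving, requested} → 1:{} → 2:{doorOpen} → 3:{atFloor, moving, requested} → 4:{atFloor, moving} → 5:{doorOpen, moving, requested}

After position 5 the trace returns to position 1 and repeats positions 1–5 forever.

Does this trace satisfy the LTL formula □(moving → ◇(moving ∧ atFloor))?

moving → ◇(moving ∧ atFloor) holds at every position 0..5, and those are all positions ever visited, so □(moving → ◇(moving ∧ atFloor)) holds.
Positions where moving holds: 0, 3, 4, 5.
Check ◇(moving ∧ atFloor) at each: 0→ok, 3→ok, 4→ok, 5→ok.

Yes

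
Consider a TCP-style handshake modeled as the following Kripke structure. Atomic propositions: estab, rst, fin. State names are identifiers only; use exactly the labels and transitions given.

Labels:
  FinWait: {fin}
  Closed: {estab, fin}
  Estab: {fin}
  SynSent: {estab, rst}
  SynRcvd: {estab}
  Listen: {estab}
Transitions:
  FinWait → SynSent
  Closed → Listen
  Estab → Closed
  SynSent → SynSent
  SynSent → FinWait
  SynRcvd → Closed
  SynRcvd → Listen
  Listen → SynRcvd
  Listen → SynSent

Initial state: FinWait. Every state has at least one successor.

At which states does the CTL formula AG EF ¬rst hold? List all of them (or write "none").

States satisfying EF ¬rst: {FinWait, Closed, Estab, SynSent, SynRcvd, Listen}.
States satisfying AG EF ¬rst: {FinWait, Closed, Estab, SynSent, SynRcvd, Listen}.

{FinWait, Closed, Estab, SynSent, SynRcvd, Listen}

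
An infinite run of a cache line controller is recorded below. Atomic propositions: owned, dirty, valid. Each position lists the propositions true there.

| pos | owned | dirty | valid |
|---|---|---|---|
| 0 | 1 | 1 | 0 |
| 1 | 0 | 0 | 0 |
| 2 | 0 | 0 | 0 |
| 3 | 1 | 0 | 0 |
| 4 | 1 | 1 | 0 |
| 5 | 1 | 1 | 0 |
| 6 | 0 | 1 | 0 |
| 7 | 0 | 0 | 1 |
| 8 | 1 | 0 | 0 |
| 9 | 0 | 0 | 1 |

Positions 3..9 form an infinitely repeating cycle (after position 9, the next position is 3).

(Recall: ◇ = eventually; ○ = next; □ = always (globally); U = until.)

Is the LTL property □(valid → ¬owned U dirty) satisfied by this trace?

valid → ¬owned U dirty must hold at every position from 0 onward. It fails at position 7, so □(valid → ¬owned U dirty) is false.
Positions where valid holds: 7, 9.
Check ¬owned U dirty at each: 7→fails, 9→fails.

No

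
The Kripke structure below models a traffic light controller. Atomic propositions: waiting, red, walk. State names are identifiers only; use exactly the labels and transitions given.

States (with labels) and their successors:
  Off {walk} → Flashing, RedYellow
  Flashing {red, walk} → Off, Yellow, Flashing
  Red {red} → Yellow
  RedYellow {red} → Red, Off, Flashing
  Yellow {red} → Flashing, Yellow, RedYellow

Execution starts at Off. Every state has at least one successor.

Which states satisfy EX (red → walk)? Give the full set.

{Off, Flashing, RedYellow, Yellow}

States satisfying red → walk: {Off, Flashing}.
States satisfying EX (red → walk): {Off, Flashing, RedYellow, Yellow}.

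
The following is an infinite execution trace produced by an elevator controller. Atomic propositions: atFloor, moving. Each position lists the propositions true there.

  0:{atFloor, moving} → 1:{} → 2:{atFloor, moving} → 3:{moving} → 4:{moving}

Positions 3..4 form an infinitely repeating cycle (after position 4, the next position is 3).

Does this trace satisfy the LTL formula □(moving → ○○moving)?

moving → ○○moving holds at every position 0..4, and those are all positions ever visited, so □(moving → ○○moving) holds.
Positions where moving holds: 0, 2, 3, 4.
Check ○○moving at each: 0→ok, 2→ok, 3→ok, 4→ok.

Satisfied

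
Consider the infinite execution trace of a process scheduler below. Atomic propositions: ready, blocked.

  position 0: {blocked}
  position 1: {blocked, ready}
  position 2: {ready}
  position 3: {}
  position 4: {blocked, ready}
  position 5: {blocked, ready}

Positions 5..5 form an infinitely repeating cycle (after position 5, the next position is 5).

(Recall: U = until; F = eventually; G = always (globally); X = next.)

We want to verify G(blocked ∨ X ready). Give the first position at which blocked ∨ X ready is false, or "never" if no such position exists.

2

Check blocked ∨ X ready at each position in order: 0 ✓, 1 ✓.
At position 2 the labels are {ready} and the next position 3 has {}, so blocked ∨ X ready is false there. This is the first violation.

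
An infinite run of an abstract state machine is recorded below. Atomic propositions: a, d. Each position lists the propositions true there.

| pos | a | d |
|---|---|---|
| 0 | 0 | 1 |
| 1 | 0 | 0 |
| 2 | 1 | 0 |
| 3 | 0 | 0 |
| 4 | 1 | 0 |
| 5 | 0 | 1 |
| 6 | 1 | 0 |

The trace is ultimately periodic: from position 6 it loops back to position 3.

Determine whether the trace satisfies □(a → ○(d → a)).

Does not hold

a → ○(d → a) must hold at every position from 0 onward. It fails at position 4, so □(a → ○(d → a)) is false.
Positions where a holds: 2, 4, 6.
Check ○(d → a) at each: 2→ok, 4→fails, 6→ok.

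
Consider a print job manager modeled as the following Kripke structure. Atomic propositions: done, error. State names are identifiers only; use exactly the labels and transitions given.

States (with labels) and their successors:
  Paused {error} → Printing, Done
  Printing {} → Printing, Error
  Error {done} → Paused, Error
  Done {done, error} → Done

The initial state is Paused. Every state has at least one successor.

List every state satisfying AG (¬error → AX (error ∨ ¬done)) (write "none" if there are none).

States satisfying ¬error → AX (error ∨ ¬done): {Paused, Done}.
States satisfying AG (¬error → AX (error ∨ ¬done)): {Done}.

{Done}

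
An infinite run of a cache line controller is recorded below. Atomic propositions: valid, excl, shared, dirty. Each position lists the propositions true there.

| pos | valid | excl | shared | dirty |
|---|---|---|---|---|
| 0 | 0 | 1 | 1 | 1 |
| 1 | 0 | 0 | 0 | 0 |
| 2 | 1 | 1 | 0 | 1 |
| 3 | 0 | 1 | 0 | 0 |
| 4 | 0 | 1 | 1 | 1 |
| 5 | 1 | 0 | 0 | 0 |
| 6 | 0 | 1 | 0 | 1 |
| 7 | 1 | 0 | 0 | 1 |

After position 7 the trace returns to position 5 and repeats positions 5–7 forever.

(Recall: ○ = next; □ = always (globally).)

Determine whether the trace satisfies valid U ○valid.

Walking from position 0: at position 0, ○valid has not yet held and valid fails, so valid U ○valid is false.

Violated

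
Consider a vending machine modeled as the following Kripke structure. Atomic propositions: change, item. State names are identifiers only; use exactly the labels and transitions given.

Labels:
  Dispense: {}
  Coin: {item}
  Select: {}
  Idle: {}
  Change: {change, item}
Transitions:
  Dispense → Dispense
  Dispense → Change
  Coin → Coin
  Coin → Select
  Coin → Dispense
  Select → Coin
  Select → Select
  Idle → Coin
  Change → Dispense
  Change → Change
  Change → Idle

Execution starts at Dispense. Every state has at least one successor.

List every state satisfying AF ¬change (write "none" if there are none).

States satisfying ¬change: {Dispense, Coin, Select, Idle}.
States satisfying AF ¬change: {Dispense, Coin, Select, Idle}.

{Dispense, Coin, Select, Idle}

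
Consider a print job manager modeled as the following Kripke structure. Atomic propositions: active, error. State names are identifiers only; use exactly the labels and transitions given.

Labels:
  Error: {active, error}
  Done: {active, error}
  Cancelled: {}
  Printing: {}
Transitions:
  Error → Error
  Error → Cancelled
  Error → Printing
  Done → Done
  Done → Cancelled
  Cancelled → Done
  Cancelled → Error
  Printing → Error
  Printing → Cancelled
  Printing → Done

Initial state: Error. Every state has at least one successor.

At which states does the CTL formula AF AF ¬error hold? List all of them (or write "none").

States satisfying AF ¬error: {Cancelled, Printing}.
States satisfying AF AF ¬error: {Cancelled, Printing}.

{Cancelled, Printing}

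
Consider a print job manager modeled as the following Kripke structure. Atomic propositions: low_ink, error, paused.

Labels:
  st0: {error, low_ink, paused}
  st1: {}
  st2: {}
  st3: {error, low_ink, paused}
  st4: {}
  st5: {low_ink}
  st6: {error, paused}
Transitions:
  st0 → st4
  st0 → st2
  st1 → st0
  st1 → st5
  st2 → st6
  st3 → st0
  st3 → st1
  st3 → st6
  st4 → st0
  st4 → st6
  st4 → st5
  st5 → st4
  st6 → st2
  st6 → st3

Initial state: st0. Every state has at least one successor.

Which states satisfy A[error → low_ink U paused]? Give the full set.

States satisfying error → low_ink: {st0, st1, st2, st3, st4, st5}.
States satisfying paused: {st0, st3, st6}.
States satisfying A[error → low_ink U paused]: {st0, st2, st3, st6}.

{st0, st2, st3, st6}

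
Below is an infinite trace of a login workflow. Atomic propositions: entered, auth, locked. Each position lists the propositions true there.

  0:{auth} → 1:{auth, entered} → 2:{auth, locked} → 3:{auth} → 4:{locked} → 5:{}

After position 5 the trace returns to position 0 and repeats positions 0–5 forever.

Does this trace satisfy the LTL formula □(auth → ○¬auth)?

No

auth → ○¬auth must hold at every position from 0 onward. It fails at position 0, so □(auth → ○¬auth) is false.
Positions where auth holds: 0, 1, 2, 3.
Check ○¬auth at each: 0→fails, 1→fails, 2→fails, 3→ok.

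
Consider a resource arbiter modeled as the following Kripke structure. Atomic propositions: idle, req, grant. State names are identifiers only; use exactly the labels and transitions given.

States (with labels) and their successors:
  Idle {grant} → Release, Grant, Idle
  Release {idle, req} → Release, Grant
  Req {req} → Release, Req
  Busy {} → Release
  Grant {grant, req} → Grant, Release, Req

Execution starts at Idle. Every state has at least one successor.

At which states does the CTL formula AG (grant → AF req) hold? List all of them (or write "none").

States satisfying grant → AF req: {Release, Req, Busy, Grant}.
States satisfying AG (grant → AF req): {Release, Req, Busy, Grant}.

{Release, Req, Busy, Grant}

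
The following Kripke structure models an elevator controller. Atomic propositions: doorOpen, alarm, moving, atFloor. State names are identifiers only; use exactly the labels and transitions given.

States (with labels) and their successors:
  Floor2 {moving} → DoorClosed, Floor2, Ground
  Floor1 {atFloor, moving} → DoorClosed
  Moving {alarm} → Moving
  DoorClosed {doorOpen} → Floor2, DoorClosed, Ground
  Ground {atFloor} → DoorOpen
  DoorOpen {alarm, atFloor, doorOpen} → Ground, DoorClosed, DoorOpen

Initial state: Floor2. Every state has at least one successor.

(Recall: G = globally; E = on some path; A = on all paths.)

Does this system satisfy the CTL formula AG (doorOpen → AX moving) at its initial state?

States satisfying doorOpen → AX moving: {Floor2, Floor1, Moving, Ground}.
States satisfying AG (doorOpen → AX moving): {Moving}.
DoorClosed is reachable from Floor2 and violates doorOpen → AX moving, so AG fails at Floor2.
Floor2 ∉ Sat(AG (doorOpen → AX moving)).

No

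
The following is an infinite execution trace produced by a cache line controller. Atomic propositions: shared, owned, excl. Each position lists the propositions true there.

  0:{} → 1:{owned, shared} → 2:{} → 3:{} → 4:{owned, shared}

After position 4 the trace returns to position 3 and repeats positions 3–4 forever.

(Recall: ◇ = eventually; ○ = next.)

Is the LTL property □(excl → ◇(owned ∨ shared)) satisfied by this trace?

Yes

excl → ◇(owned ∨ shared) holds at every position 0..4, and those are all positions ever visited, so □(excl → ◇(owned ∨ shared)) holds.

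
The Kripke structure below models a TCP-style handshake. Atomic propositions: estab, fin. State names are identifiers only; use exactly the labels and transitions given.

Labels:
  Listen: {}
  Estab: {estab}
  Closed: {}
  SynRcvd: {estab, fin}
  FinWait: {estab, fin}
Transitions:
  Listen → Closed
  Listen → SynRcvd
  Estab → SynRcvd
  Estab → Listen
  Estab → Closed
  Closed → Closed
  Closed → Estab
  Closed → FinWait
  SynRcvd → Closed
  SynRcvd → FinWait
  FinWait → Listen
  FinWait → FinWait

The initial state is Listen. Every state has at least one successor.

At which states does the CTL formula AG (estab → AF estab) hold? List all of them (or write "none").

{Listen, Estab, Closed, SynRcvd, FinWait}

States satisfying estab → AF estab: {Listen, Estab, Closed, SynRcvd, FinWait}.
States satisfying AG (estab → AF estab): {Listen, Estab, Closed, SynRcvd, FinWait}.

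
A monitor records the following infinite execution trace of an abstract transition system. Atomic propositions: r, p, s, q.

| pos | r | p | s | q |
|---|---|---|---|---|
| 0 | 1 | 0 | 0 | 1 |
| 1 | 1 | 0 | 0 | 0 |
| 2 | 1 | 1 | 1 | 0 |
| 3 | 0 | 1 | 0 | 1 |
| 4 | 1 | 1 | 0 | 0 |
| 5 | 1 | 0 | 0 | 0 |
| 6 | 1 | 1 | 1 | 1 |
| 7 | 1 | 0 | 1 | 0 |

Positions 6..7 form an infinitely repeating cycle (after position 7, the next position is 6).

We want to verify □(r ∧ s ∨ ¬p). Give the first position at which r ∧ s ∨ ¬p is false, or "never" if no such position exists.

3

Check r ∧ s ∨ ¬p at each position in order: 0 ✓, 1 ✓, 2 ✓.
At position 3 the labels are {p, q}, so r ∧ s ∨ ¬p is false there. This is the first violation.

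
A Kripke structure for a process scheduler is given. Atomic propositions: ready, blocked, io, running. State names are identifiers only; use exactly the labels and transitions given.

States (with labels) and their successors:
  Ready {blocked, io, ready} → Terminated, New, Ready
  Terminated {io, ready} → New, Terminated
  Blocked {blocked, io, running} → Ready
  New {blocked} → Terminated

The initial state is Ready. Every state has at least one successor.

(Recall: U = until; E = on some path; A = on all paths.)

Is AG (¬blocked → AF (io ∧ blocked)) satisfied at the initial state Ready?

States satisfying ¬blocked → AF (io ∧ blocked): {Ready, Blocked, New}.
States satisfying AG (¬blocked → AF (io ∧ blocked)): ∅.
Terminated is reachable from Ready and violates ¬blocked → AF (io ∧ blocked), so AG fails at Ready.
Ready ∉ Sat(AG (¬blocked → AF (io ∧ blocked))).

No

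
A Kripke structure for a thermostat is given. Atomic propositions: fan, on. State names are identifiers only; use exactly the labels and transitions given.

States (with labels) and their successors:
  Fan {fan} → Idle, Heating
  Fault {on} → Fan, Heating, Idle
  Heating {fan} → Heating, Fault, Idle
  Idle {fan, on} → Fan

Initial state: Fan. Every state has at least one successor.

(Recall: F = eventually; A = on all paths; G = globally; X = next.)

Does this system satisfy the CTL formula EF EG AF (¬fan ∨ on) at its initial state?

States satisfying EG AF (¬fan ∨ on): ∅.
States satisfying EF EG AF (¬fan ∨ on): ∅.
No suitable path/successor from Fan witnesses the formula.
Fan ∉ Sat(EF EG AF (¬fan ∨ on)).

Violated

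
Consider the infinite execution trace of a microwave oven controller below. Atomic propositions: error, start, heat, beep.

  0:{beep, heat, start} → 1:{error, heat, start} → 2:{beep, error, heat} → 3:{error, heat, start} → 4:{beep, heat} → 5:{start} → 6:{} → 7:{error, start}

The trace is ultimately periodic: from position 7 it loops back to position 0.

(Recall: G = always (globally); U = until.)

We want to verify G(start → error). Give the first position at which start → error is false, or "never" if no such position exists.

0

At position 0 the labels are {beep, heat, start}, so start → error is false there. This is the first violation.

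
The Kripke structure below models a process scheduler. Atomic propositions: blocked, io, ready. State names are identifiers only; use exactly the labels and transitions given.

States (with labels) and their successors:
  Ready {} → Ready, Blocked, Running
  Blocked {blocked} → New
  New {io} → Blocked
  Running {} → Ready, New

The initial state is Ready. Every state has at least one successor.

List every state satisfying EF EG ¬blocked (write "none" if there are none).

{Ready, Running}

States satisfying EG ¬blocked: {Ready, Running}.
States satisfying EF EG ¬blocked: {Ready, Running}.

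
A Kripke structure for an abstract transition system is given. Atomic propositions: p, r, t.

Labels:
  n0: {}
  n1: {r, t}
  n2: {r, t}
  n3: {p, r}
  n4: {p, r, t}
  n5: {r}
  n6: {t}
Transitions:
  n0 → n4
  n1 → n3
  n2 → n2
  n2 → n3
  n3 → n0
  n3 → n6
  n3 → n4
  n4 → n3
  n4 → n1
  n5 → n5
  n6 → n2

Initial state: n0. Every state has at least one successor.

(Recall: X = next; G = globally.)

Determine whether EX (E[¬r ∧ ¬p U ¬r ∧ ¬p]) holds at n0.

States satisfying E[¬r ∧ ¬p U ¬r ∧ ¬p]: {n0, n6}.
States satisfying EX (E[¬r ∧ ¬p U ¬r ∧ ¬p]): {n3}.
No suitable path/successor from n0 witnesses the formula.
n0 ∉ Sat(EX (E[¬r ∧ ¬p U ¬r ∧ ¬p])).

Violated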